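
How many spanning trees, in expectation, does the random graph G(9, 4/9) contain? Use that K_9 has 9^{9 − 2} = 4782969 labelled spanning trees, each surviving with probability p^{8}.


K_9 has 9^{9 − 2} = 4782969 labelled spanning trees.
For each such spanning tree H, let X_H = 1 if all 8 edges of H are present in G. Then P[X_H = 1] = p^{8} = (4/9)^{8} = 65536/43046721.
Summing the indicators: E[X] = Σ_H E[X_H] = 4782969 · p^{8} = 4782969 · 65536/43046721 = 65536/9.
Numerically: E[X] ≈ 7282.

E[X] = 4782969 · (4/9)^{8} = 65536/9 ≈ 7282.


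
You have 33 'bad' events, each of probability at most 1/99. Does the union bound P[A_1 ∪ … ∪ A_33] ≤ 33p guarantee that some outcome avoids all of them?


Union bound: P[∪_{i=1}^{33} A_i] ≤ Σ_i P[A_i] ≤ 33·p = 33·(1/99) = 1/3.
Numerically: 1/3 ≈ 0.33333.
Is 1/3 < 1? YES.
Since P[∪ A_i] ≤ 1/3 < 1, the complement has P[∩ A_i^c] ≥ 1 − 1/3 = 2/3 > 0, so some outcome avoids every A_i.

33·p = 1/3 ≈ 0.33333; existence CERTIFIED by the union bound.


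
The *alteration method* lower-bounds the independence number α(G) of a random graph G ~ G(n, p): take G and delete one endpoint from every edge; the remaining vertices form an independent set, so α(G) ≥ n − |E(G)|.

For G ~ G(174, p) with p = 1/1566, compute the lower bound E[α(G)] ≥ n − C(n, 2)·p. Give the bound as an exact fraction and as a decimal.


E[|E(G)|] = C(174, 2)·p = 15051 · (1/1566) = 173/18.
E[α(G)] ≥ n − E[|E(G)|] = 174 − 173/18 = 2959/18.
Numerically: ≈ 164.388889.
(This is only a lower bound; the true E[α(G)] may be larger.)

E[α(G)] ≥ 2959/18 ≈ 164.388889.


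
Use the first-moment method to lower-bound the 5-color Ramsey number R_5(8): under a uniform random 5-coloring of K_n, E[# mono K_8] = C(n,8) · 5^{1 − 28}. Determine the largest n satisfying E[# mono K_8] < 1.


We need C(n, 8) · 5^{1 − 28} < 1, i.e. C(n, 8) < 5^{28 − 1} = 7450580596923828125.
Check values of n near the boundary:
  n = 860: C(860, 8) = 7182671140665308145; 7182671140665308145 < 7450580596923828125? YES
  n = 861: C(861, 8) = 7250034996615275865; 7250034996615275865 < 7450580596923828125? YES
  n = 862: C(862, 8) = 7317951015318931845; 7317951015318931845 < 7450580596923828125? YES
  n = 863: C(863, 8) = 7386423071602617757; 7386423071602617757 < 7450580596923828125? YES
  n = 864: C(864, 8) = 7455455062926006708; 7455455062926006708 < 7450580596923828125? NO
  n = 865: C(865, 8) = 7525050909487743060; 7525050909487743060 < 7450580596923828125? NO
The largest n with C(n, 8) < 7450580596923828125 is n = 863 (where E[X] = 7386423071602617757/7450580596923828125 ≈ 0.9914). Hence R_5(8) > 863, i.e. R_5(8) ≥ 864.

Largest n = 863; hence R_5(8) > 863.


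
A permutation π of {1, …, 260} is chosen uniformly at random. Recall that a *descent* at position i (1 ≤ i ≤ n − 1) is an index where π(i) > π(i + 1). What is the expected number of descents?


Write X = Σ X_I over i = 1, …, 259, with X_I the indicator of one descent.
There are 259 indicators.
For each fixed i, the pair (π(i), π(i+1)) is a uniformly random ordered pair of distinct values from {1, …, 260}; by symmetry P[π(i) > π(i+1)] = 1/2.
By linearity: E[X] = 259 · (1/2) = (260 − 1) · (1/2) = 259/2 ≈ 129.500000.

E[X] = 259/2 = 129.500000.


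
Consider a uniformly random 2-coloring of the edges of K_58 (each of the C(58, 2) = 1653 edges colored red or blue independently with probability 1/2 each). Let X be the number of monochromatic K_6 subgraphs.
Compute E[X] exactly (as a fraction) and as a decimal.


Let X = Σ_S X_S over the C(58, 6) = 40475358 subsets S of size 6, where X_S = 1 if the K_6 on S is monochromatic.
For a fixed S, the K_6 on S has C(6, 2) = 15 edges. P[all 15 edges red] = (1/2)^15, and likewise for blue, so P[monochromatic] = 2·(1/2)^15 = 2^{1 − 15} = 1/16384.
By linearity: E[X] = C(58, 6) · 2^{1 − 15} = 40475358 · 1/16384 = 20237679/8192.
Numerically: E[X] ≈ 2470.4198.

E[X] = C(58,6)·2^(1−C(6,2)) = 20237679/8192 ≈ 2470.4198.


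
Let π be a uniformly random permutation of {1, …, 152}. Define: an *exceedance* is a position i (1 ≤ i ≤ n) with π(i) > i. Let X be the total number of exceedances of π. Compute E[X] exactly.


Write X = Σ_{i=1}^{152} X_i, where X_i = 1_{π(i) > i}.
For each fixed i, π(i) is uniform over {1, …, 152} (marginal of a uniform permutation), so P[π(i) > i] = (n − i)/n. Summing: Σ_{i=1}^{152} (n − i)/n = (0 + 1 + … + 151)/152 = 152(152 − 1)/(2·152) = (152 − 1)/2.
Hence E[X] = Σ_{i=1}^{152} (152 − i)/152 = 151/2 ≈ 75.5000.

E[X] = 151/2 = 75.5000.


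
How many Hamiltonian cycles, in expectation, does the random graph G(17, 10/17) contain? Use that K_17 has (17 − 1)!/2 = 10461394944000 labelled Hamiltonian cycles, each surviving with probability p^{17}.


K_17 has (17 − 1)!/2 = 10461394944000 labelled Hamiltonian cycles.
For each such Hamiltonian cycle H, let X_H = 1 if all 17 edges of H are present in G. Then P[X_H = 1] = p^{17} = (10/17)^{17} = 100000000000000000/827240261886336764177.
By linearity: E[X] = Σ_H E[X_H] = 10461394944000 · p^{17} = 10461394944000 · 100000000000000000/827240261886336764177 = 1046139494400000000000000000000/827240261886336764177.
Numerically: E[X] ≈ 1.2646e+09.

E[X] = 10461394944000 · (10/17)^{17} = 1046139494400000000000000000000/827240261886336764177 ≈ 1.2646e+09.


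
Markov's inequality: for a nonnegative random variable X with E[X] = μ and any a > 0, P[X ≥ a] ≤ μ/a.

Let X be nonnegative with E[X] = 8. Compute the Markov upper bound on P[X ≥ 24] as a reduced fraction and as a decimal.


μ = E[X] = 8, a = 24.
Markov: P[X ≥ 24] ≤ μ/a = (8)/24 = 1/3.
Numerically: ≈ 0.3333.
(Since a = 24 > μ = 8.0000, the bound 1/3 is < 1 and informative.)

P[X ≥ 24] ≤ 1/3 ≈ 0.3333.


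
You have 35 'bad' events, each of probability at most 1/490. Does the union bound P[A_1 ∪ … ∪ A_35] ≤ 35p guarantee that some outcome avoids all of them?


Union bound: P[∪_{i=1}^{35} A_i] ≤ Σ_i P[A_i] ≤ 35·p = 35·(1/490) = 1/14.
Numerically: 1/14 ≈ 0.0714286.
Is 1/14 < 1? YES.
Since P[∪ A_i] ≤ 1/14 < 1, the complement has P[∩ A_i^c] ≥ 1 − 1/14 = 13/14 > 0, so some outcome avoids every A_i.

35·p = 1/14 ≈ 0.0714286; existence CERTIFIED by the union bound.


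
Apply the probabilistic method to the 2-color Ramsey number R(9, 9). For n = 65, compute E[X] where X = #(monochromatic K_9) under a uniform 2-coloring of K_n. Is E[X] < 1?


E[X] = C(65, 9) · 2^{1 − 36} = 31966749880 · 2^{−35} = 31966749880/34359738368.
As a reduced fraction: E[X] = 3995843735/4294967296 ≈ 0.930355.
Is E[X] < 1? YES.
Since E[X] < 1, there exists a 2-coloring of K_{65} with no monochromatic K_9; hence R(9, 9) > 65.

E[X] = 3995843735/4294967296 ≈ 0.930355; E[X] < 1, so R(9, 9) > 65.


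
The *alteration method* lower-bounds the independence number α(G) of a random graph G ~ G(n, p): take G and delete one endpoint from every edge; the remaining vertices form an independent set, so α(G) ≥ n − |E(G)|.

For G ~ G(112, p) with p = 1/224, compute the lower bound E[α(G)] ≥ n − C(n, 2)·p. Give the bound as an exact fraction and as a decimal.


E[|E(G)|] = C(112, 2)·p = 6216 · (1/224) = 111/4.
E[α(G)] ≥ n − E[|E(G)|] = 112 − 111/4 = 337/4.
Numerically: ≈ 84.250000.
(This is only a lower bound; the true E[α(G)] may be larger.)

E[α(G)] ≥ 337/4 ≈ 84.250000.


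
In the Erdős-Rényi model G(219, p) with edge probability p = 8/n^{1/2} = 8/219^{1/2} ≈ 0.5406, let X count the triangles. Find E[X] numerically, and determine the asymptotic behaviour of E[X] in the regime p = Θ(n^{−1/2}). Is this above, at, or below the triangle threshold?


Number of potential triangles: C(219, 3) = 1726669.
Each occurs with probability p³ ≈ (0.5406)³ ≈ 1.579806e-01.
By linearity: E[X] = C(219, 3)·p³ ≈ 1726669 · 1.579806e-01 ≈ 272780.2233.
Since α = 1/2 < 1, p = c/n^{1/2} ≫ 1/n is above the triangle threshold p ~ 1/n. Asymptotically E[X] ~ (c³/6)·n^{3(1−α)} = (8³/6)·n^{1.5} → ∞; triangles are abundant w.h.p.

E[X] ≈ 272780.2233; in regime p = Θ(1/n^{1/2}) E[X] diverges (above the triangle threshold p ~ 1/n).


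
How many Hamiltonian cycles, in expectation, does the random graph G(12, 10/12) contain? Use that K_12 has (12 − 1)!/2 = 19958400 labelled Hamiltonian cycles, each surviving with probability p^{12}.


K_12 has (12 − 1)!/2 = 19958400 labelled Hamiltonian cycles.
For each such Hamiltonian cycle H, let X_H = 1 if all 12 edges of H are present in G. Then P[X_H = 1] = p^{12} = (5/6)^{12} = 244140625/2176782336.
By linearity: E[X] = Σ_H E[X_H] = 19958400 · p^{12} = 19958400 · 244140625/2176782336 = 469970703125/209952.
Numerically: E[X] ≈ 2.24e+06.

E[X] = 19958400 · (5/6)^{12} = 469970703125/209952 ≈ 2.24e+06.


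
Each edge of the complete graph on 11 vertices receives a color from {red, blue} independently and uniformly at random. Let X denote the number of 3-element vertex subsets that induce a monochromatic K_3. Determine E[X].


Let X = Σ_S X_S over the C(11, 3) = 165 subsets S of size 3, where X_S = 1 if the K_3 on S is monochromatic.
For a fixed S, the K_3 on S has C(3, 2) = 3 edges. P[all 3 edges red] = (1/2)^3, and likewise for blue, so P[monochromatic] = 2·(1/2)^3 = 2^{1 − 3} = 1/4.
Summing: E[X] = C(11, 3) · 2^{1 − 3} = 165 · 1/4 = 165/4.
Numerically: E[X] ≈ 41.2500.

E[X] = C(11,3)·2^(1−C(3,2)) = 165/4 ≈ 41.2500.


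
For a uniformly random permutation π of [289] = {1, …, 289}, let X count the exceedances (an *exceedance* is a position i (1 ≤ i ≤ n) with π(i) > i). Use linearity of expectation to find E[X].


Write X = Σ_{i=1}^{289} X_i, where X_i = 1_{π(i) > i}.
For each fixed i, π(i) is uniform over {1, …, 289} (marginal of a uniform permutation), so P[π(i) > i] = (n − i)/n. Summing: Σ_{i=1}^{289} (n − i)/n = (0 + 1 + … + 288)/289 = 289(289 − 1)/(2·289) = (289 − 1)/2.
Hence E[X] = Σ_{i=1}^{289} (289 − i)/289 = 144 ≈ 144.0000.

E[X] = 144 = 144.0000.


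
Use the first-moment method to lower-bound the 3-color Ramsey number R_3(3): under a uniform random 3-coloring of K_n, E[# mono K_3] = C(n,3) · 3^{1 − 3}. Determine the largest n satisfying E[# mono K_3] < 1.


We need C(n, 3) · 3^{1 − 3} < 1, i.e. C(n, 3) < 3^{3 − 1} = 9.
Check values of n near the boundary:
  n = 3: C(3, 3) = 1; 1 < 9? YES
  n = 4: C(4, 3) = 4; 4 < 9? YES
  n = 5: C(5, 3) = 10; 10 < 9? NO
  n = 6: C(6, 3) = 20; 20 < 9? NO
The largest n with C(n, 3) < 9 is n = 4 (where E[X] = 4/9 ≈ 0.444444). Hence R_3(3) > 4, i.e. R_3(3) ≥ 5.

Largest n = 4; hence R_3(3) > 4.


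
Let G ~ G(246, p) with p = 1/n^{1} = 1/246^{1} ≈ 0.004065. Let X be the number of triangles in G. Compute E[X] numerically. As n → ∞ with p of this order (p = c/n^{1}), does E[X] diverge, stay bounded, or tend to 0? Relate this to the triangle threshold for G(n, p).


Number of potential triangles: C(246, 3) = 2450980.
Each occurs with probability p³ ≈ (0.004065)³ ≈ 6.7172990e-08.
By linearity: E[X] = C(246, 3)·p³ ≈ 2450980 · 6.7172990e-08 ≈ 0.16464.
Here α = 1, so p = 1/n is exactly at the triangle threshold p ~ 1/n. Asymptotically E[X] → c³/6 = 1³/6 = 1/6 ≈ 0.16667, a bounded constant. In this regime the triangle count is asymptotically Poisson(c³/6).

E[X] ≈ 0.16464; in regime p = Θ(1/n^{1}) E[X] stays bounded (at the triangle threshold p ~ 1/n).


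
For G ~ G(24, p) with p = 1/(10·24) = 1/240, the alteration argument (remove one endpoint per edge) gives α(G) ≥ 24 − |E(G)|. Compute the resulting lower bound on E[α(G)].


E[|E(G)|] = C(24, 2)·p = 276 · (1/240) = 23/20.
E[α(G)] ≥ n − E[|E(G)|] = 24 − 23/20 = 457/20.
Numerically: ≈ 22.850.
(This is only a lower bound; the true E[α(G)] may be larger.)

E[α(G)] ≥ 457/20 ≈ 22.850.


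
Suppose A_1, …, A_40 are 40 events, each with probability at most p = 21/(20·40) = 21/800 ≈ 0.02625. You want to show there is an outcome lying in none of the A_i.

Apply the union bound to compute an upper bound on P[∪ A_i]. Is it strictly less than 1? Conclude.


Union bound: P[∪_{i=1}^{40} A_i] ≤ Σ_i P[A_i] ≤ 40·p = 40·(21/800) = 21/20.
Numerically: 21/20 ≈ 1.05000.
Is 21/20 < 1? NO.
Since the bound 21/20 is ≥ 1, the union bound is uninformative here; it does NOT by itself certify existence.

40·p = 21/20 ≈ 1.05000; existence NOT certified by the union bound.


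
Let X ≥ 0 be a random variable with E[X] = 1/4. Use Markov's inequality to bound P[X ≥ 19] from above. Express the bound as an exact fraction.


μ = E[X] = 1/4, a = 19.
Markov: P[X ≥ 19] ≤ μ/a = (1/4)/19 = 1/76.
Numerically: ≈ 0.01316.
(Since a = 19 > μ = 0.25000, the bound 1/76 is < 1 and informative.)

P[X ≥ 19] ≤ 1/76 ≈ 0.01316.


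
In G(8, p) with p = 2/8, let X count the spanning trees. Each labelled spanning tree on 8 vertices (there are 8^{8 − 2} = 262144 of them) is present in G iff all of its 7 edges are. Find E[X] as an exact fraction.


K_8 has 8^{8 − 2} = 262144 labelled spanning trees.
For each such spanning tree H, let X_H = 1 if all 7 edges of H are present in G. Then P[X_H = 1] = p^{7} = (1/4)^{7} = 1/16384.
Summing the indicators: E[X] = Σ_H E[X_H] = 262144 · p^{7} = 262144 · 1/16384 = 16.
Numerically: E[X] ≈ 16.

E[X] = 262144 · (1/4)^{7} = 16 ≈ 16.


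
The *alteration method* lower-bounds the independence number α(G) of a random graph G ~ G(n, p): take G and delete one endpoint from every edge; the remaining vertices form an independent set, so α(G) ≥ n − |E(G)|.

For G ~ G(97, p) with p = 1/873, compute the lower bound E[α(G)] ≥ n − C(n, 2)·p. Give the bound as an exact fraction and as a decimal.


E[|E(G)|] = C(97, 2)·p = 4656 · (1/873) = 16/3.
E[α(G)] ≥ n − E[|E(G)|] = 97 − 16/3 = 275/3.
Numerically: ≈ 91.667.
(This is only a lower bound; the true E[α(G)] may be larger.)

E[α(G)] ≥ 275/3 ≈ 91.667.


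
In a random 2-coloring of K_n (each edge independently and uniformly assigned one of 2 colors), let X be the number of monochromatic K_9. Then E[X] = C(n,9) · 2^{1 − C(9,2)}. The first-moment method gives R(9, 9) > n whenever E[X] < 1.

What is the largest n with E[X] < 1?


We need C(n, 9) · 2^{1 − 36} < 1, i.e. C(n, 9) < 2^{36 − 1} = 34359738368.
Check values of n near the boundary:
  n = 60: C(60, 9) = 14783142660; 14783142660 < 34359738368? YES
  n = 61: C(61, 9) = 17341763505; 17341763505 < 34359738368? YES
  n = 62: C(62, 9) = 20286591270; 20286591270 < 34359738368? YES
  n = 63: C(63, 9) = 23667689815; 23667689815 < 34359738368? YES
  n = 64: C(64, 9) = 27540584512; 27540584512 < 34359738368? YES
  n = 65: C(65, 9) = 31966749880; 31966749880 < 34359738368? YES
  n = 66: C(66, 9) = 37014131440; 37014131440 < 34359738368? NO
The largest n with C(n, 9) < 34359738368 is n = 65 (where E[X] = 3995843735/4294967296 ≈ 0.9304). Hence R(9, 9) > 65, i.e. R(9, 9) ≥ 66.

Largest n = 65; hence R(9, 9) > 65.


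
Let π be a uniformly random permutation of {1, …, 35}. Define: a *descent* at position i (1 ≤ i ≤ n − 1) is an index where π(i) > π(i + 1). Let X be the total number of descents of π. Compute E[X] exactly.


Write X = Σ X_I over i = 1, …, 34, with X_I the indicator of one descent.
There are 34 indicators.
For each fixed i, the pair (π(i), π(i+1)) is a uniformly random ordered pair of distinct values from {1, …, 35}; by symmetry P[π(i) > π(i+1)] = 1/2.
By linearity: E[X] = 34 · (1/2) = (35 − 1) · (1/2) = 17 ≈ 17.000.

E[X] = 17 = 17.000.


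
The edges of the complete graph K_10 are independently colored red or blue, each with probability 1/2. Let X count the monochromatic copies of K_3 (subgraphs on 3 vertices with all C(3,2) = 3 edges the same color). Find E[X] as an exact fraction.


Let X = Σ_S X_S over the C(10, 3) = 120 subsets S of size 3, where X_S = 1 if the K_3 on S is monochromatic.
For a fixed S, the K_3 on S has C(3, 2) = 3 edges. P[all 3 edges red] = (1/2)^3, and likewise for blue, so P[monochromatic] = 2·(1/2)^3 = 2^{1 − 3} = 1/4.
By linearity of expectation: E[X] = C(10, 3) · 2^{1 − 3} = 120 · 1/4 = 30.
Numerically: E[X] ≈ 30.000.

E[X] = C(10,3)·2^(1−C(3,2)) = 30 ≈ 30.000.


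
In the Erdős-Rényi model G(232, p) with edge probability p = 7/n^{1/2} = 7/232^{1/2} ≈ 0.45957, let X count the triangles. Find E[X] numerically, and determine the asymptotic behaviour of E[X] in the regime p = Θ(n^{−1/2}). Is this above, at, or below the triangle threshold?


Number of potential triangles: C(232, 3) = 2054360.
Each occurs with probability p³ ≈ (0.45957)³ ≈ 9.7064885e-02.
By linearity: E[X] = C(232, 3)·p³ ≈ 2054360 · 9.7064885e-02 ≈ 199406.21640.
Since α = 1/2 < 1, p = c/n^{1/2} ≫ 1/n is above the triangle threshold p ~ 1/n. Asymptotically E[X] ~ (c³/6)·n^{3(1−α)} = (7³/6)·n^{1.5} → ∞; triangles are abundant w.h.p.

E[X] ≈ 199406.21640; in regime p = Θ(1/n^{1/2}) E[X] diverges (above the triangle threshold p ~ 1/n).


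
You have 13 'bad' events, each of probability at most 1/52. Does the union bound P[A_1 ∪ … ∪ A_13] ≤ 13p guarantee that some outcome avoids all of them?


Union bound: P[∪_{i=1}^{13} A_i] ≤ Σ_i P[A_i] ≤ 13·p = 13·(1/52) = 1/4.
Numerically: 1/4 ≈ 0.2500000.
Is 1/4 < 1? YES.
Since P[∪ A_i] ≤ 1/4 < 1, the complement has P[∩ A_i^c] ≥ 1 − 1/4 = 3/4 > 0, so some outcome avoids every A_i.

13·p = 1/4 ≈ 0.2500000; existence CERTIFIED by the union bound.


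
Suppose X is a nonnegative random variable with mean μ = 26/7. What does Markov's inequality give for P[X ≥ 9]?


μ = E[X] = 26/7, a = 9.
Markov: P[X ≥ 9] ≤ μ/a = (26/7)/9 = 26/63.
Numerically: ≈ 0.413.
(Since a = 9 > μ = 3.714, the bound 26/63 is < 1 and informative.)

P[X ≥ 9] ≤ 26/63 ≈ 0.413.


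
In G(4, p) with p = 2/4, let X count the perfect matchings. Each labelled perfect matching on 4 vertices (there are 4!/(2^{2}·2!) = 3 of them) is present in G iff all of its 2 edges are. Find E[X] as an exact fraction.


K_4 has 4!/(2^{2}·2!) = 3 labelled perfect matchings.
For each such perfect matching H, let X_H = 1 if all 2 edges of H are present in G. Then P[X_H = 1] = p^{2} = (1/2)^{2} = 1/4.
By linearity: E[X] = Σ_H E[X_H] = 3 · p^{2} = 3 · 1/4 = 3/4.
Numerically: E[X] ≈ 0.75.

E[X] = 3 · (1/2)^{2} = 3/4 ≈ 0.75.


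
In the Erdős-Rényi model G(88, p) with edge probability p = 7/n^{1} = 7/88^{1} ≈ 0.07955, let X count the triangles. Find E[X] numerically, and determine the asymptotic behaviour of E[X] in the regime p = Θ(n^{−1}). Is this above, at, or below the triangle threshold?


Number of potential triangles: C(88, 3) = 109736.
Each occurs with probability p³ ≈ (0.07955)³ ≈ 5.033222e-04.
By linearity: E[X] = C(88, 3)·p³ ≈ 109736 · 5.033222e-04 ≈ 55.2326.
Here α = 1, so p = 7/n is exactly at the triangle threshold p ~ 1/n. Asymptotically E[X] → c³/6 = 7³/6 = 343/6 ≈ 57.1667, a bounded constant. In this regime the triangle count is asymptotically Poisson(c³/6).

E[X] ≈ 55.2326; in regime p = Θ(1/n^{1}) E[X] stays bounded (at the triangle threshold p ~ 1/n).


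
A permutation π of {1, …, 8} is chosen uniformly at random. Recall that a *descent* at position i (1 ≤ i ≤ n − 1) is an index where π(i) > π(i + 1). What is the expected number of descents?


Write X = Σ X_I over i = 1, …, 7, with X_I the indicator of one descent.
There are 7 indicators.
For each fixed i, the pair (π(i), π(i+1)) is a uniformly random ordered pair of distinct values from {1, …, 8}; by symmetry P[π(i) > π(i+1)] = 1/2.
By linearity: E[X] = 7 · (1/2) = (8 − 1) · (1/2) = 7/2 ≈ 3.5000.

E[X] = 7/2 = 3.5000.


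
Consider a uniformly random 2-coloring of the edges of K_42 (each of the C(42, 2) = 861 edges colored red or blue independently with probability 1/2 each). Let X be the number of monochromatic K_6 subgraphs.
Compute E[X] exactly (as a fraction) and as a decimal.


Let X = Σ_S X_S over the C(42, 6) = 5245786 subsets S of size 6, where X_S = 1 if the K_6 on S is monochromatic.
For a fixed S, the K_6 on S has C(6, 2) = 15 edges. P[all 15 edges red] = (1/2)^15, and likewise for blue, so P[monochromatic] = 2·(1/2)^15 = 2^{1 − 15} = 1/16384.
By linearity of expectation: E[X] = C(42, 6) · 2^{1 − 15} = 5245786 · 1/16384 = 2622893/8192.
Numerically: E[X] ≈ 320.1774.

E[X] = C(42,6)·2^(1−C(6,2)) = 2622893/8192 ≈ 320.1774.


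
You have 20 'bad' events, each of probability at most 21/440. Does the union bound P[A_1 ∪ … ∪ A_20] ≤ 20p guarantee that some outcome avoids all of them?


Union bound: P[∪_{i=1}^{20} A_i] ≤ Σ_i P[A_i] ≤ 20·p = 20·(21/440) = 21/22.
Numerically: 21/22 ≈ 0.9545.
Is 21/22 < 1? YES.
Since P[∪ A_i] ≤ 21/22 < 1, the complement has P[∩ A_i^c] ≥ 1 − 21/22 = 1/22 > 0, so some outcome avoids every A_i.

20·p = 21/22 ≈ 0.9545; existence CERTIFIED by the union bound.


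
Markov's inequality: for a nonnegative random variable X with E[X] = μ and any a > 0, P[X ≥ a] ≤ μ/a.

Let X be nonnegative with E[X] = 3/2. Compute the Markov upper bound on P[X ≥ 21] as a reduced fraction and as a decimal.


μ = E[X] = 3/2, a = 21.
Markov: P[X ≥ 21] ≤ μ/a = (3/2)/21 = 1/14.
Numerically: ≈ 0.071.
(Since a = 21 > μ = 1.500, the bound 1/14 is < 1 and informative.)

P[X ≥ 21] ≤ 1/14 ≈ 0.071.


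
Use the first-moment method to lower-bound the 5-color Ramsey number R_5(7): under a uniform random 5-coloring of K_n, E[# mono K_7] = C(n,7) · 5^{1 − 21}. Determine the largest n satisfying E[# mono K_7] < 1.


We need C(n, 7) · 5^{1 − 21} < 1, i.e. C(n, 7) < 5^{21 − 1} = 95367431640625.
Check values of n near the boundary:
  n = 334: C(334, 7) = 86359460961576; 86359460961576 < 95367431640625? YES
  n = 335: C(335, 7) = 88202498238195; 88202498238195 < 95367431640625? YES
  n = 336: C(336, 7) = 90079147136880; 90079147136880 < 95367431640625? YES
  n = 337: C(337, 7) = 91989916924632; 91989916924632 < 95367431640625? YES
  n = 338: C(338, 7) = 93935323022736; 93935323022736 < 95367431640625? YES
  n = 339: C(339, 7) = 95915887062372; 95915887062372 < 95367431640625? NO
  n = 340: C(340, 7) = 97932136940560; 97932136940560 < 95367431640625? NO
  n = 341: C(341, 7) = 99984606876440; 99984606876440 < 95367431640625? NO
The largest n with C(n, 7) < 95367431640625 is n = 338 (where E[X] = 93935323022736/95367431640625 ≈ 0.984983). Hence R_5(7) > 338, i.e. R_5(7) ≥ 339.

Largest n = 338; hence R_5(7) > 338.


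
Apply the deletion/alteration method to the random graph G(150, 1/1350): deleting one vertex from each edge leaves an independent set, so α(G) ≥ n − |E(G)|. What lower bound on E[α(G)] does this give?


E[|E(G)|] = C(150, 2)·p = 11175 · (1/1350) = 149/18.
E[α(G)] ≥ n − E[|E(G)|] = 150 − 149/18 = 2551/18.
Numerically: ≈ 141.722222.
(This is only a lower bound; the true E[α(G)] may be larger.)

E[α(G)] ≥ 2551/18 ≈ 141.722222.


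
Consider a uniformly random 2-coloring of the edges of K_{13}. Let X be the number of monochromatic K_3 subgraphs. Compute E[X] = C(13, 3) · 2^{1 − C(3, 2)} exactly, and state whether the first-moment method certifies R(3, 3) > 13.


E[X] = C(13, 3) · 2^{1 − 3} = 286 · 2^{−2} = 286/4.
As a reduced fraction: E[X] = 143/2 ≈ 71.5000000.
Is E[X] < 1? NO.
Since E[X] ≥ 1, the first-moment bound is inconclusive at n = 13; it does NOT by itself certify R(3, 3) > 13.

E[X] = 143/2 ≈ 71.5000000; E[X] ≥ 1; first-moment method inconclusive here.


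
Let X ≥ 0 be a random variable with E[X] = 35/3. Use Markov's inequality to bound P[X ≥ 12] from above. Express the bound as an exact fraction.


μ = E[X] = 35/3, a = 12.
Markov: P[X ≥ 12] ≤ μ/a = (35/3)/12 = 35/36.
Numerically: ≈ 0.972.
(Since a = 12 > μ = 11.667, the bound 35/36 is < 1 and informative.)

P[X ≥ 12] ≤ 35/36 ≈ 0.972.


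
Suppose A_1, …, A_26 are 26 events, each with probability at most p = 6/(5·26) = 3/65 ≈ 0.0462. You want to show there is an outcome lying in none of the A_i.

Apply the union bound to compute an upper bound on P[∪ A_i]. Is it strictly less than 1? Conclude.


Union bound: P[∪_{i=1}^{26} A_i] ≤ Σ_i P[A_i] ≤ 26·p = 26·(3/65) = 6/5.
Numerically: 6/5 ≈ 1.2000.
Is 6/5 < 1? NO.
Since the bound 6/5 is ≥ 1, the union bound is uninformative here; it does NOT by itself certify existence.

26·p = 6/5 ≈ 1.2000; existence NOT certified by the union bound.


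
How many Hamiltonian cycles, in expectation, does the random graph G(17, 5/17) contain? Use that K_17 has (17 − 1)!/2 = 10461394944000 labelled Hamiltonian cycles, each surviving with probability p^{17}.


K_17 has (17 − 1)!/2 = 10461394944000 labelled Hamiltonian cycles.
For each such Hamiltonian cycle H, let X_H = 1 if all 17 edges of H are present in G. Then P[X_H = 1] = p^{17} = (5/17)^{17} = 762939453125/827240261886336764177.
By linearity: E[X] = Σ_H E[X_H] = 10461394944000 · p^{17} = 10461394944000 · 762939453125/827240261886336764177 = 7981410937500000000000000/827240261886336764177.
Numerically: E[X] ≈ 9648.24.

E[X] = 10461394944000 · (5/17)^{17} = 7981410937500000000000000/827240261886336764177 ≈ 9648.24.


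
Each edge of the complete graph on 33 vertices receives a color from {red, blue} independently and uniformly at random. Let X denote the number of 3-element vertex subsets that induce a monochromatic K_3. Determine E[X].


Let X = Σ_S X_S over the C(33, 3) = 5456 subsets S of size 3, where X_S = 1 if the K_3 on S is monochromatic.
For a fixed S, the K_3 on S has C(3, 2) = 3 edges. P[all 3 edges red] = (1/2)^3, and likewise for blue, so P[monochromatic] = 2·(1/2)^3 = 2^{1 − 3} = 1/4.
By linearity of expectation: E[X] = C(33, 3) · 2^{1 − 3} = 5456 · 1/4 = 1364.
Numerically: E[X] ≈ 1364.00000.

E[X] = C(33,3)·2^(1−C(3,2)) = 1364 ≈ 1364.00000.


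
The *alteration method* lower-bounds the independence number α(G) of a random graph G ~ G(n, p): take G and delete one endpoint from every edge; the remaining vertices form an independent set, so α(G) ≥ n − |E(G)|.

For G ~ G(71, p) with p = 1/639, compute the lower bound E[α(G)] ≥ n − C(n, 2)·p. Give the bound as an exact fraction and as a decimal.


E[|E(G)|] = C(71, 2)·p = 2485 · (1/639) = 35/9.
E[α(G)] ≥ n − E[|E(G)|] = 71 − 35/9 = 604/9.
Numerically: ≈ 67.11111.
(This is only a lower bound; the true E[α(G)] may be larger.)

E[α(G)] ≥ 604/9 ≈ 67.11111.


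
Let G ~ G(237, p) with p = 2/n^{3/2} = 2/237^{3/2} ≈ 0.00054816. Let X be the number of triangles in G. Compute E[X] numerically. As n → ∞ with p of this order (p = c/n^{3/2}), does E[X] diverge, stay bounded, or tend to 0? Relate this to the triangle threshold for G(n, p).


Number of potential triangles: C(237, 3) = 2190670.
Each occurs with probability p³ ≈ (0.00054816)³ ≈ 1.6471093e-10.
By linearity: E[X] = C(237, 3)·p³ ≈ 2190670 · 1.6471093e-10 ≈ 0.00036.
Since α = 3/2 > 1, p = c/n^{3/2} = o(1/n) is below the triangle threshold p ~ 1/n. Asymptotically E[X] ~ (c³/6)·n^{3(1−α)} = (2³/6)·n^{-1.5} → 0, so by Markov's inequality G has no triangles w.h.p.

E[X] ≈ 0.00036; in regime p = Θ(1/n^{3/2}) E[X] tends to 0 (below the triangle threshold p ~ 1/n).


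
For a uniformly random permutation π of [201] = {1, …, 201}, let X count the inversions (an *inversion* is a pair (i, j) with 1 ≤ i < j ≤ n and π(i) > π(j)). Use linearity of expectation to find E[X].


Write X = Σ X_I over the C(201, 2) = 20100 pairs i < j, with X_I the indicator of one inversion.
There are 20100 indicators.
For each fixed pair i < j, the values π(i) and π(j) are two distinct elements of {1, …, 201} in uniformly random order; by symmetry P[π(i) > π(j)] = 1/2.
By linearity: E[X] = 20100 · (1/2) = C(201, 2) · (1/2) = 20100/2 = 10050 ≈ 10050.000000.

E[X] = 10050 = 10050.000000.


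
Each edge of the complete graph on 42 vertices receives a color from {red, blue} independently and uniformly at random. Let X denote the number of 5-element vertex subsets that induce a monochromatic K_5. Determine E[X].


Let X = Σ_S X_S over the C(42, 5) = 850668 subsets S of size 5, where X_S = 1 if the K_5 on S is monochromatic.
For a fixed S, the K_5 on S has C(5, 2) = 10 edges. P[all 10 edges red] = (1/2)^10, and likewise for blue, so P[monochromatic] = 2·(1/2)^10 = 2^{1 − 10} = 1/512.
Summing: E[X] = C(42, 5) · 2^{1 − 10} = 850668 · 1/512 = 212667/128.
Numerically: E[X] ≈ 1661.4609.

E[X] = C(42,5)·2^(1−C(5,2)) = 212667/128 ≈ 1661.4609.


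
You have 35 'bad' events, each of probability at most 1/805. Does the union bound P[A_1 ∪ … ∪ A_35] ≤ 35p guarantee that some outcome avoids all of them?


Union bound: P[∪_{i=1}^{35} A_i] ≤ Σ_i P[A_i] ≤ 35·p = 35·(1/805) = 1/23.
Numerically: 1/23 ≈ 0.0435.
Is 1/23 < 1? YES.
Since P[∪ A_i] ≤ 1/23 < 1, the complement has P[∩ A_i^c] ≥ 1 − 1/23 = 22/23 > 0, so some outcome avoids every A_i.

35·p = 1/23 ≈ 0.0435; existence CERTIFIED by the union bound.


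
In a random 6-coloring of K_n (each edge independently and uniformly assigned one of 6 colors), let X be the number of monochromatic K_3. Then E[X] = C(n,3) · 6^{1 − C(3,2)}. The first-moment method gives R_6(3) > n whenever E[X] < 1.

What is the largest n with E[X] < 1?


We need C(n, 3) · 6^{1 − 3} < 1, i.e. C(n, 3) < 6^{3 − 1} = 36.
Check values of n near the boundary:
  n = 4: C(4, 3) = 4; 4 < 36? YES
  n = 5: C(5, 3) = 10; 10 < 36? YES
  n = 6: C(6, 3) = 20; 20 < 36? YES
  n = 7: C(7, 3) = 35; 35 < 36? YES
  n = 8: C(8, 3) = 56; 56 < 36? NO
  n = 9: C(9, 3) = 84; 84 < 36? NO
  n = 10: C(10, 3) = 120; 120 < 36? NO
The largest n with C(n, 3) < 36 is n = 7 (where E[X] = 35/36 ≈ 0.97222). Hence R_6(3) > 7, i.e. R_6(3) ≥ 8.

Largest n = 7; hence R_6(3) > 7.


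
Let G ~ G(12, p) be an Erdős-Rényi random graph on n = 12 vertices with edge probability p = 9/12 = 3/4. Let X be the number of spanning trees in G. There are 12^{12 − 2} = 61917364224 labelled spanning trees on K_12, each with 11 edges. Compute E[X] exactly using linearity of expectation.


K_12 has 12^{12 − 2} = 61917364224 labelled spanning trees.
For each such spanning tree H, let X_H = 1 if all 11 edges of H are present in G. Then P[X_H = 1] = p^{11} = (3/4)^{11} = 177147/4194304.
Summing the indicators: E[X] = Σ_H E[X_H] = 61917364224 · p^{11} = 61917364224 · 177147/4194304 = 10460353203/4.
Numerically: E[X] ≈ 2.62e+09.

E[X] = 61917364224 · (3/4)^{11} = 10460353203/4 ≈ 2.62e+09.


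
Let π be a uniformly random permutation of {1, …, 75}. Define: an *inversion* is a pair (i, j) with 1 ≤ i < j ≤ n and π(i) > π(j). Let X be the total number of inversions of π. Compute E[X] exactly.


Write X = Σ X_I over the C(75, 2) = 2775 pairs i < j, with X_I the indicator of one inversion.
There are 2775 indicators.
For each fixed pair i < j, the values π(i) and π(j) are two distinct elements of {1, …, 75} in uniformly random order; by symmetry P[π(i) > π(j)] = 1/2.
By linearity: E[X] = 2775 · (1/2) = C(75, 2) · (1/2) = 2775/2 = 2775/2 ≈ 1387.500000.

E[X] = 2775/2 = 1387.500000.


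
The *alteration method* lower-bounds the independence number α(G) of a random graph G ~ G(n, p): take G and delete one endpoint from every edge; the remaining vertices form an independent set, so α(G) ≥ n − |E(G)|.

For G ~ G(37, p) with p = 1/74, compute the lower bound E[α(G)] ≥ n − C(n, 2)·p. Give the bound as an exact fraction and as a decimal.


E[|E(G)|] = C(37, 2)·p = 666 · (1/74) = 9.
E[α(G)] ≥ n − E[|E(G)|] = 37 − 9 = 28.
Numerically: ≈ 28.000.
(This is only a lower bound; the true E[α(G)] may be larger.)

E[α(G)] ≥ 28 ≈ 28.000.


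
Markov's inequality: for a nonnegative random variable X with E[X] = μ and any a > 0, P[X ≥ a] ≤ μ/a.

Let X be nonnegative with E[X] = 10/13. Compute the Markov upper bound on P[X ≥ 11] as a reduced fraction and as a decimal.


μ = E[X] = 10/13, a = 11.
Markov: P[X ≥ 11] ≤ μ/a = (10/13)/11 = 10/143.
Numerically: ≈ 0.070.
(Since a = 11 > μ = 0.769, the bound 10/143 is < 1 and informative.)

P[X ≥ 11] ≤ 10/143 ≈ 0.070.


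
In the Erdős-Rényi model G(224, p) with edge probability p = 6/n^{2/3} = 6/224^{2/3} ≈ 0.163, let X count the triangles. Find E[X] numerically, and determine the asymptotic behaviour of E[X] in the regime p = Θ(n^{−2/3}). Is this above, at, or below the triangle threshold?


Number of potential triangles: C(224, 3) = 1848224.
Each occurs with probability p³ ≈ (0.163)³ ≈ 4.30485e-03.
By linearity: E[X] = C(224, 3)·p³ ≈ 1848224 · 4.30485e-03 ≈ 7956.321.
Since α = 2/3 < 1, p = c/n^{2/3} ≫ 1/n is above the triangle threshold p ~ 1/n. Asymptotically E[X] ~ (c³/6)·n^{3(1−α)} = (6³/6)·n^{1} → ∞; triangles are abundant w.h.p.

E[X] ≈ 7956.321; in regime p = Θ(1/n^{2/3}) E[X] diverges (above the triangle threshold p ~ 1/n).


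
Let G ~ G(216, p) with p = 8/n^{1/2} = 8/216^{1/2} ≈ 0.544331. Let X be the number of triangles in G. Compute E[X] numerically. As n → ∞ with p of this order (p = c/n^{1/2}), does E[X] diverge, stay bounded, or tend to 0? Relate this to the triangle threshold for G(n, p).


Number of potential triangles: C(216, 3) = 1656360.
Each occurs with probability p³ ≈ (0.544331)³ ≈ 1.61283275e-01.
By linearity: E[X] = C(216, 3)·p³ ≈ 1656360 · 1.61283275e-01 ≈ 267143.165785.
Since α = 1/2 < 1, p = c/n^{1/2} ≫ 1/n is above the triangle threshold p ~ 1/n. Asymptotically E[X] ~ (c³/6)·n^{3(1−α)} = (8³/6)·n^{1.5} → ∞; triangles are abundant w.h.p.

E[X] ≈ 267143.165785; in regime p = Θ(1/n^{1/2}) E[X] diverges (above the triangle threshold p ~ 1/n).


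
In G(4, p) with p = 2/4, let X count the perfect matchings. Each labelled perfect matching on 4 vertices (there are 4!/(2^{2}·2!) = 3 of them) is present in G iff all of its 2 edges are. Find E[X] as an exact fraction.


K_4 has 4!/(2^{2}·2!) = 3 labelled perfect matchings.
For each such perfect matching H, let X_H = 1 if all 2 edges of H are present in G. Then P[X_H = 1] = p^{2} = (1/2)^{2} = 1/4.
By linearity: E[X] = Σ_H E[X_H] = 3 · p^{2} = 3 · 1/4 = 3/4.
Numerically: E[X] ≈ 0.75.

E[X] = 3 · (1/2)^{2} = 3/4 ≈ 0.75.


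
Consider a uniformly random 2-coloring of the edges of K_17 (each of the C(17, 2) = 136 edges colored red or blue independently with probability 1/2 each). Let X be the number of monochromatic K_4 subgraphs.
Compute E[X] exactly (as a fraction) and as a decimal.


Let X = Σ_S X_S over the C(17, 4) = 2380 subsets S of size 4, where X_S = 1 if the K_4 on S is monochromatic.
For a fixed S, the K_4 on S has C(4, 2) = 6 edges. P[all 6 edges red] = (1/2)^6, and likewise for blue, so P[monochromatic] = 2·(1/2)^6 = 2^{1 − 6} = 1/32.
By linearity: E[X] = C(17, 4) · 2^{1 − 6} = 2380 · 1/32 = 595/8.
Numerically: E[X] ≈ 74.37500.

E[X] = C(17,4)·2^(1−C(4,2)) = 595/8 ≈ 74.37500.


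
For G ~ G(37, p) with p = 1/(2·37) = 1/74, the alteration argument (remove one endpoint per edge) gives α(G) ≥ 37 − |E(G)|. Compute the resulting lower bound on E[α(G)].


E[|E(G)|] = C(37, 2)·p = 666 · (1/74) = 9.
E[α(G)] ≥ n − E[|E(G)|] = 37 − 9 = 28.
Numerically: ≈ 28.0000.
(This is only a lower bound; the true E[α(G)] may be larger.)

E[α(G)] ≥ 28 ≈ 28.0000.


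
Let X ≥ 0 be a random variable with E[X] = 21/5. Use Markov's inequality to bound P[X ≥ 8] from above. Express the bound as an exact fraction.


μ = E[X] = 21/5, a = 8.
Markov: P[X ≥ 8] ≤ μ/a = (21/5)/8 = 21/40.
Numerically: ≈ 0.525000.
(Since a = 8 > μ = 4.200000, the bound 21/40 is < 1 and informative.)

P[X ≥ 8] ≤ 21/40 ≈ 0.525000.


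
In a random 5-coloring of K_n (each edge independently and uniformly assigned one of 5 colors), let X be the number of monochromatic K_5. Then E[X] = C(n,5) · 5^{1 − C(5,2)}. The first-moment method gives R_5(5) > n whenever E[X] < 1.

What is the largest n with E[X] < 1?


We need C(n, 5) · 5^{1 − 10} < 1, i.e. C(n, 5) < 5^{10 − 1} = 1953125.
Check values of n near the boundary:
  n = 44: C(44, 5) = 1086008; 1086008 < 1953125? YES
  n = 45: C(45, 5) = 1221759; 1221759 < 1953125? YES
  n = 46: C(46, 5) = 1370754; 1370754 < 1953125? YES
  n = 47: C(47, 5) = 1533939; 1533939 < 1953125? YES
  n = 48: C(48, 5) = 1712304; 1712304 < 1953125? YES
  n = 49: C(49, 5) = 1906884; 1906884 < 1953125? YES
  n = 50: C(50, 5) = 2118760; 2118760 < 1953125? NO
  n = 51: C(51, 5) = 2349060; 2349060 < 1953125? NO
The largest n with C(n, 5) < 1953125 is n = 49 (where E[X] = 1906884/1953125 ≈ 0.976325). Hence R_5(5) > 49, i.e. R_5(5) ≥ 50.

Largest n = 49; hence R_5(5) > 49.


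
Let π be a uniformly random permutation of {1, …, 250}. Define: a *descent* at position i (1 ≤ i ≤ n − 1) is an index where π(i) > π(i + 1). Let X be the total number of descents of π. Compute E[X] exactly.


Write X = Σ X_I over i = 1, …, 249, with X_I the indicator of one descent.
There are 249 indicators.
For each fixed i, the pair (π(i), π(i+1)) is a uniformly random ordered pair of distinct values from {1, …, 250}; by symmetry P[π(i) > π(i+1)] = 1/2.
By linearity: E[X] = 249 · (1/2) = (250 − 1) · (1/2) = 249/2 ≈ 124.500000.

E[X] = 249/2 = 124.500000.


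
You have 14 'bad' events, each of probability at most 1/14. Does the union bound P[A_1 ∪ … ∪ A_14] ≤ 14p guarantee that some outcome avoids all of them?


Union bound: P[∪_{i=1}^{14} A_i] ≤ Σ_i P[A_i] ≤ 14·p = 14·(1/14) = 1.
Numerically: 1 ≈ 1.0000.
Is 1 < 1? NO.
Since the bound 1 is ≥ 1, the union bound is uninformative here; it does NOT by itself certify existence.

14·p = 1 ≈ 1.0000; existence NOT certified by the union bound.


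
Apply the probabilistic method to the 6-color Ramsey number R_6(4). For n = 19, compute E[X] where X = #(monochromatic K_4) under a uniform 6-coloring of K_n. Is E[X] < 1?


E[X] = C(19, 4) · 6^{1 − 6} = 3876 · 6^{−5} = 3876/7776.
As a reduced fraction: E[X] = 323/648 ≈ 0.498.
Is E[X] < 1? YES.
Since E[X] < 1, there exists a 6-coloring of K_{19} with no monochromatic K_4; hence R_6(4) > 19.

E[X] = 323/648 ≈ 0.498; E[X] < 1, so R_6(4) > 19.


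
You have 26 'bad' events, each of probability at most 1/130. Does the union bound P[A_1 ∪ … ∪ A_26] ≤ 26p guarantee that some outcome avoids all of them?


Union bound: P[∪_{i=1}^{26} A_i] ≤ Σ_i P[A_i] ≤ 26·p = 26·(1/130) = 1/5.
Numerically: 1/5 ≈ 0.2000.
Is 1/5 < 1? YES.
Since P[∪ A_i] ≤ 1/5 < 1, the complement has P[∩ A_i^c] ≥ 1 − 1/5 = 4/5 > 0, so some outcome avoids every A_i.

26·p = 1/5 ≈ 0.2000; existence CERTIFIED by the union bound.


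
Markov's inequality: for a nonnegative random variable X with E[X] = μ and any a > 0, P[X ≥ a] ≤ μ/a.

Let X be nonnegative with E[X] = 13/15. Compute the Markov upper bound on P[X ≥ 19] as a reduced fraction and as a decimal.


μ = E[X] = 13/15, a = 19.
Markov: P[X ≥ 19] ≤ μ/a = (13/15)/19 = 13/285.
Numerically: ≈ 0.046.
(Since a = 19 > μ = 0.867, the bound 13/285 is < 1 and informative.)

P[X ≥ 19] ≤ 13/285 ≈ 0.046.


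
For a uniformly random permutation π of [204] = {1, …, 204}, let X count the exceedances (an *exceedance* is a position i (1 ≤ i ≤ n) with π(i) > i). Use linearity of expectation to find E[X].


Write X = Σ_{i=1}^{204} X_i, where X_i = 1_{π(i) > i}.
For each fixed i, π(i) is uniform over {1, …, 204} (marginal of a uniform permutation), so P[π(i) > i] = (n − i)/n. Summing: Σ_{i=1}^{204} (n − i)/n = (0 + 1 + … + 203)/204 = 204(204 − 1)/(2·204) = (204 − 1)/2.
Hence E[X] = Σ_{i=1}^{204} (204 − i)/204 = 203/2 ≈ 101.500.

E[X] = 203/2 = 101.500.


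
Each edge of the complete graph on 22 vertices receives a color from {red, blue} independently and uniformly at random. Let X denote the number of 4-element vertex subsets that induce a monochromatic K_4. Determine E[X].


Let X = Σ_S X_S over the C(22, 4) = 7315 subsets S of size 4, where X_S = 1 if the K_4 on S is monochromatic.
For a fixed S, the K_4 on S has C(4, 2) = 6 edges. P[all 6 edges red] = (1/2)^6, and likewise for blue, so P[monochromatic] = 2·(1/2)^6 = 2^{1 − 6} = 1/32.
By linearity: E[X] = C(22, 4) · 2^{1 − 6} = 7315 · 1/32 = 7315/32.
Numerically: E[X] ≈ 228.593750.

E[X] = C(22,4)·2^(1−C(4,2)) = 7315/32 ≈ 228.593750.
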